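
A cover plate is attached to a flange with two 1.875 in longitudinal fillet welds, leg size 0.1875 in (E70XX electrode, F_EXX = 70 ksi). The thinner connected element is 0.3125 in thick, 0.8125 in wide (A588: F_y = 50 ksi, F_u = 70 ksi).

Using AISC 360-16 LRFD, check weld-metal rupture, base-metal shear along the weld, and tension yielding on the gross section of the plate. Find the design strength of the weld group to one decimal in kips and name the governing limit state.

Weld metal: throat = 0.707×0.1875 = 0.13256 in, L = 2×1.875 = 3.75 in. φR_n = 0.75 × 0.6 × 70 × 0.13256 × 3.75 = 15.7 kips.
Base metal shear (0.3125 in plate): yield φR_n = 1.0×0.6×50×0.3125×3.75 = 35.2 kips; rupture φR_n = 0.75×0.6×70×0.3125×3.75 = 36.9 kips; take 35.2 kips (yield).
Tension yield (gross): A_g = 0.8125×0.3125 = 0.25391 in². φR_n = 0.90 × 50 × 0.25391 = 11.4 kips.
Governing: min(15.7, 35.2, 11.4) = 11.4 kips → gross-section yield.

11.4 kips (gross-section yield governs)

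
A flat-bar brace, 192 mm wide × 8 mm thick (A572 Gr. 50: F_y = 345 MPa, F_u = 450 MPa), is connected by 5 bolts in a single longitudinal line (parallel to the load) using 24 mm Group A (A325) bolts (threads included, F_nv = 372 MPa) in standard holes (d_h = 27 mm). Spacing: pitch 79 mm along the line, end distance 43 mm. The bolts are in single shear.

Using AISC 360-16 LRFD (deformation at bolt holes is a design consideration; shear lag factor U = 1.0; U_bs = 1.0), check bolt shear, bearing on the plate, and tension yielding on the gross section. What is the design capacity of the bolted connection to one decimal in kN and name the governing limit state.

Bolt shear: A_b = π(24)²/4 = 452.39 mm². φR_n = 0.75 × 372 × 452.39 × 5 × 1 = 631.1 kN.
Bearing (8 mm plate, F_u = 450 MPa): end bolts L_c = 43 − 27/2 = 29.5, R_n = min(1.2×29.5×8×450, 2.4×24×8×450) = 127.44 kN/bolt; interior L_c = 79 − 27 = 52, R_n = 207.36 kN/bolt. φR_n = 0.75 × (1×127.44 + 4×207.36) = 717.7 kN.
Tension yield (gross): A_g = 192×8 = 1536 mm². φR_n = 0.90 × 345 × 1536 = 476.9 kN.
Governing: min(631.1, 717.7, 476.9) = 476.9 kN → gross-section yield.

476.9 kN (gross-section yield governs)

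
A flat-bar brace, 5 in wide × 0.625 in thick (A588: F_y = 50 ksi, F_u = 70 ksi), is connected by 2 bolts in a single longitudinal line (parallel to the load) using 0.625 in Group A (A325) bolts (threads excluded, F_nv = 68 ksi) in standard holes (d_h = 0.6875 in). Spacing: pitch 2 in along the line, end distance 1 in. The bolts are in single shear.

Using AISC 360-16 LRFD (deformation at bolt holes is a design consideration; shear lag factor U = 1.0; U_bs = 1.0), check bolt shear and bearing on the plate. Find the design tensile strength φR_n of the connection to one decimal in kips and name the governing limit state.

Bolt shear: A_b = π(0.625)²/4 = 0.3068 in². φR_n = 0.75 × 68 × 0.3068 × 2 × 1 = 31.3 kips.
Bearing (0.625 in plate, F_u = 70 ksi): end bolts L_c = 1 − 0.6875/2 = 0.65625, R_n = min(1.2×0.65625×0.625×70, 2.4×0.625×0.625×70) = 34.453 kips/bolt; interior L_c = 2 − 0.6875 = 1.3125, R_n = 65.625 kips/bolt. φR_n = 0.75 × (1×34.453 + 1×65.625) = 75.1 kips.
Governing: min(31.3, 75.1) = 31.3 kips → bolt shear.

31.3 kips (bolt shear governs)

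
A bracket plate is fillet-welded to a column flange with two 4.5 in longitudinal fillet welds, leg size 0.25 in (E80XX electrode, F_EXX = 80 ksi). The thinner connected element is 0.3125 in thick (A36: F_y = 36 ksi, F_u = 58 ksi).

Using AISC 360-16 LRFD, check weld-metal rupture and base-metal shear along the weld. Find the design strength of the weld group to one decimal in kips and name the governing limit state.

Weld metal: throat = 0.707×0.25 = 0.17675 in, L = 2×4.5 = 9 in. φR_n = 0.75 × 0.6 × 80 × 0.17675 × 9 = 57.3 kips.
Base metal shear (0.3125 in plate): yield φR_n = 1.0×0.6×36×0.3125×9 = 60.8 kips; rupture φR_n = 0.75×0.6×58×0.3125×9 = 73.4 kips; take 60.8 kips (yield).
Governing: min(57.3, 60.8) = 57.3 kips → weld metal.

57.3 kips (weld metal governs)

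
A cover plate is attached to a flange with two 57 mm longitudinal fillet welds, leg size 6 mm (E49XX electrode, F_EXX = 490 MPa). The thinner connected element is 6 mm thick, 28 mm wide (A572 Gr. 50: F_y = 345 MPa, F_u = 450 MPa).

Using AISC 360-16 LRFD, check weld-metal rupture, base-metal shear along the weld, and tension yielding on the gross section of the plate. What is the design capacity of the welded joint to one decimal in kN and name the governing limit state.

Weld metal: throat = 0.707×6 = 4.242 mm, L = 2×57 = 114 mm. φR_n = 0.75 × 0.6 × 490 × 4.242 × 114 = 106.6 kN.
Base metal shear (6 mm plate): yield φR_n = 1.0×0.6×345×6×114 = 141.6 kN; rupture φR_n = 0.75×0.6×450×6×114 = 138.5 kN; take 138.5 kN (rupture).
Tension yield (gross): A_g = 28×6 = 168 mm². φR_n = 0.90 × 345 × 168 = 52.2 kN.
Governing: min(106.6, 138.5, 52.2) = 52.2 kN → gross-section yield.

52.2 kN (gross-section yield governs)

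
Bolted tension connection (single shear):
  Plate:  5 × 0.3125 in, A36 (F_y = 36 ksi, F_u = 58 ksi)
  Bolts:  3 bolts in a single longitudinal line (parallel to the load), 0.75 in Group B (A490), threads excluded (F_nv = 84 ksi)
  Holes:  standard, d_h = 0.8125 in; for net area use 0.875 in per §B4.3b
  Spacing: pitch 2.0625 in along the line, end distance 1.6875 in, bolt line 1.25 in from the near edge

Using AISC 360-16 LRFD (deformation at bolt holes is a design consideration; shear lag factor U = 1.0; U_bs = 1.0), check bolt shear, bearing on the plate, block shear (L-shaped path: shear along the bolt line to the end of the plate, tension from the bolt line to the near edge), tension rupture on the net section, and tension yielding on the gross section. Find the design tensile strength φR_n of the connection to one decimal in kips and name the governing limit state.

40.5 kips (block shear governs)

Bolt shear: A_b = π(0.75)²/4 = 0.44179 in². φR_n = 0.75 × 84 × 0.44179 × 3 × 1 = 83.5 kips.
Bearing (0.3125 in plate, F_u = 58 ksi): end bolts L_c = 1.6875 − 0.8125/2 = 1.28125, R_n = min(1.2×1.28125×0.3125×58, 2.4×0.75×0.3125×58) = 27.867 kips/bolt; interior L_c = 2.0625 − 0.8125 = 1.25, R_n = 27.188 kips/bolt. φR_n = 0.75 × (1×27.867 + 2×27.188) = 61.7 kips.
Block shear: shear path 1×[1.6875+2×2.0625] = 1×5.8125 in, A_gv = 1.8164, A_nv = 1×(5.8125 − 2.5×0.875)×0.3125 = 1.1328 in²; tension to near edge: (1.25 − 0.5×0.875)×0.3125 = 0.25391 in². R_n = min(0.6×58×1.1328, 0.6×36×1.8164) + 1.0×58×0.25391 = min(39.421, 39.234) + 14.727 = 53.961 kips. φR_n = 0.75 × 53.961 = 40.5 kips.
Tension rupture (net): A_n = (5 − 1×0.875)×0.3125 = 1.2891 in² (U = 1.0, A_e = A_n). φR_n = 0.75 × 58 × 1.2891 = 56.1 kips.
Tension yield (gross): A_g = 5×0.3125 = 1.5625 in². φR_n = 0.90 × 36 × 1.5625 = 50.6 kips.
Governing: min(83.5, 61.7, 40.5, 56.1, 50.6) = 40.5 kips → block shear.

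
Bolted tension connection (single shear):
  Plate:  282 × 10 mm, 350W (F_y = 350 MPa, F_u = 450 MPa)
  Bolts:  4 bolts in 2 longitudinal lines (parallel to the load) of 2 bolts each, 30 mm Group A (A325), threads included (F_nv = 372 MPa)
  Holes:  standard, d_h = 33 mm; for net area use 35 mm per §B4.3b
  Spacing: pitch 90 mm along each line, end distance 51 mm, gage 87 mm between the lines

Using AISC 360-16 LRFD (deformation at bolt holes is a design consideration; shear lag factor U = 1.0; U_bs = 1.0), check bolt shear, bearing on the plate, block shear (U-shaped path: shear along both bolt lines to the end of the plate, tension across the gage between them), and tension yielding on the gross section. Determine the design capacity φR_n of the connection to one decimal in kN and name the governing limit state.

Bolt shear: A_b = π(30)²/4 = 706.86 mm². φR_n = 0.75 × 372 × 706.86 × 4 × 1 = 788.9 kN.
Bearing (10 mm plate, F_u = 450 MPa): end bolts L_c = 51 − 33/2 = 34.5, R_n = min(1.2×34.5×10×450, 2.4×30×10×450) = 186.3 kN/bolt; interior L_c = 90 − 33 = 57, R_n = 307.8 kN/bolt. φR_n = 0.75 × (2×186.3 + 2×307.8) = 741.2 kN.
Block shear: shear path 2×[51+1×90] = 2×141 mm, A_gv = 2820, A_nv = 2×(141 − 1.5×35)×10 = 1770 mm²; tension across gage: (87 − 1×35)×10 = 520 mm². R_n = min(0.6×450×1770, 0.6×350×2820) + 1.0×450×520 = min(477.9, 592.2) + 234 = 711.9 kN. φR_n = 0.75 × 711.9 = 533.9 kN.
Tension yield (gross): A_g = 282×10 = 2820 mm². φR_n = 0.90 × 350 × 2820 = 888.3 kN.
Governing: min(788.9, 741.2, 533.9, 888.3) = 533.9 kN → block shear.

533.9 kN (block shear governs)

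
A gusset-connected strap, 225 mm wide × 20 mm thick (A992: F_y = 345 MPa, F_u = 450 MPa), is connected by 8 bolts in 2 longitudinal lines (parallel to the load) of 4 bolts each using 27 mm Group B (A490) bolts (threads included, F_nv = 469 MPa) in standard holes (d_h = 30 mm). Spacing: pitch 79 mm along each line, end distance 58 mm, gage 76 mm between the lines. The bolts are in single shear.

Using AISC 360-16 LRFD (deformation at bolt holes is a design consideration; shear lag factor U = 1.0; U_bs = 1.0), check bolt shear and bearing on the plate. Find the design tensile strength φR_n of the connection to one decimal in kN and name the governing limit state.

1611.2 kN (bolt shear governs)

Bolt shear: A_b = π(27)²/4 = 572.56 mm². φR_n = 0.75 × 469 × 572.56 × 8 × 1 = 1611.2 kN.
Bearing (20 mm plate, F_u = 450 MPa): end bolts L_c = 58 − 30/2 = 43, R_n = min(1.2×43×20×450, 2.4×27×20×450) = 464.4 kN/bolt; interior L_c = 79 − 30 = 49, R_n = 529.2 kN/bolt. φR_n = 0.75 × (2×464.4 + 6×529.2) = 3078.0 kN.
Governing: min(1611.2, 3078.0) = 1611.2 kN → bolt shear.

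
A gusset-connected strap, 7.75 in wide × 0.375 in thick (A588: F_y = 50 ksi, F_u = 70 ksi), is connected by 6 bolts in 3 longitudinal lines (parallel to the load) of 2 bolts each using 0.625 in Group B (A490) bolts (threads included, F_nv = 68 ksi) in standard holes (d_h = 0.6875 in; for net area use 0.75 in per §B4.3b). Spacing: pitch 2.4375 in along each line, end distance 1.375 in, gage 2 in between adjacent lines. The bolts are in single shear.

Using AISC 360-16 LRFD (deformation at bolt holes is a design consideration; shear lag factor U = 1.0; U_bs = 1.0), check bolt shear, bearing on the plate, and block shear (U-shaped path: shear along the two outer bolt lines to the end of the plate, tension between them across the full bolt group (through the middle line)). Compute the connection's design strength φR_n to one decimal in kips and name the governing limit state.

Bolt shear: A_b = π(0.625)²/4 = 0.3068 in². φR_n = 0.75 × 68 × 0.3068 × 6 × 1 = 93.9 kips.
Bearing (0.375 in plate, F_u = 70 ksi): end bolts L_c = 1.375 − 0.6875/2 = 1.03125, R_n = min(1.2×1.03125×0.375×70, 2.4×0.625×0.375×70) = 32.484 kips/bolt; interior L_c = 2.4375 − 0.6875 = 1.75, R_n = 39.375 kips/bolt. φR_n = 0.75 × (3×32.484 + 3×39.375) = 161.7 kips.
Block shear: shear path 2×[1.375+1×2.4375] = 2×3.8125 in, A_gv = 2.8594, A_nv = 2×(3.8125 − 1.5×0.75)×0.375 = 2.0156 in²; tension across gage: (4 − 2×0.75)×0.375 = 0.9375 in². R_n = min(0.6×70×2.0156, 0.6×50×2.8594) + 1.0×70×0.9375 = min(84.655, 85.782) + 65.625 = 150.28 kips. φR_n = 0.75 × 150.28 = 112.7 kips.
Governing: min(93.9, 161.7, 112.7) = 93.9 kips → bolt shear.

93.9 kips (bolt shear governs)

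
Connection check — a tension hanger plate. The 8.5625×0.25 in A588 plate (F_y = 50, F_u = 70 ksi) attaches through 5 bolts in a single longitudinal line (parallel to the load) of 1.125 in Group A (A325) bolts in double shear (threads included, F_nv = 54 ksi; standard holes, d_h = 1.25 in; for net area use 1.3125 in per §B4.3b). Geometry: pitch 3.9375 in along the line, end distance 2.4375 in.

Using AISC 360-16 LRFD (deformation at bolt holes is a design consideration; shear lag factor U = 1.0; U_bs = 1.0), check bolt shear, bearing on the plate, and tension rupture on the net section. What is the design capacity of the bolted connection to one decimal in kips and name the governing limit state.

95.2 kips (net-section rupture governs)

Bolt shear: A_b = π(1.125)²/4 = 0.99402 in². φR_n = 0.75 × 54 × 0.99402 × 5 × 2 = 402.6 kips.
Bearing (0.25 in plate, F_u = 70 ksi): end bolts L_c = 2.4375 − 1.25/2 = 1.8125, R_n = min(1.2×1.8125×0.25×70, 2.4×1.125×0.25×70) = 38.063 kips/bolt; interior L_c = 3.9375 − 1.25 = 2.6875, R_n = 47.25 kips/bolt. φR_n = 0.75 × (1×38.063 + 4×47.25) = 170.3 kips.
Tension rupture (net): A_n = (8.5625 − 1×1.3125)×0.25 = 1.8125 in² (U = 1.0, A_e = A_n). φR_n = 0.75 × 70 × 1.8125 = 95.2 kips.
Governing: min(402.6, 170.3, 95.2) = 95.2 kips → net-section rupture.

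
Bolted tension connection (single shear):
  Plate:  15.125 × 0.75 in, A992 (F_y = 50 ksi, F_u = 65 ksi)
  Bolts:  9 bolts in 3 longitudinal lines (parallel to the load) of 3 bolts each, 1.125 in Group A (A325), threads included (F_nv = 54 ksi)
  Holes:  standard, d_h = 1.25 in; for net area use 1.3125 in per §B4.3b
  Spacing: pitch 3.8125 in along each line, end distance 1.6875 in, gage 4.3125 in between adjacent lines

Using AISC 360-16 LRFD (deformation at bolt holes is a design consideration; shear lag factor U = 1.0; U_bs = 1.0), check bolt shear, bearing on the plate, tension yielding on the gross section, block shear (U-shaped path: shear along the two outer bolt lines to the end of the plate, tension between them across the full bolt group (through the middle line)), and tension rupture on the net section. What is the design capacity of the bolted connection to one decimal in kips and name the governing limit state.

Bolt shear: A_b = π(1.125)²/4 = 0.99402 in². φR_n = 0.75 × 54 × 0.99402 × 9 × 1 = 362.3 kips.
Bearing (0.75 in plate, F_u = 65 ksi): end bolts L_c = 1.6875 − 1.25/2 = 1.0625, R_n = min(1.2×1.0625×0.75×65, 2.4×1.125×0.75×65) = 62.156 kips/bolt; interior L_c = 3.8125 − 1.25 = 2.5625, R_n = 131.63 kips/bolt. φR_n = 0.75 × (3×62.156 + 6×131.63) = 732.2 kips.
Tension yield (gross): A_g = 15.125×0.75 = 11.344 in². φR_n = 0.90 × 50 × 11.344 = 510.5 kips.
Block shear: shear path 2×[1.6875+2×3.8125] = 2×9.3125 in, A_gv = 13.969, A_nv = 2×(9.3125 − 2.5×1.3125)×0.75 = 9.0469 in²; tension across gage: (8.625 − 2×1.3125)×0.75 = 4.5 in². R_n = min(0.6×65×9.0469, 0.6×50×13.969) + 1.0×65×4.5 = min(352.83, 419.07) + 292.5 = 645.33 kips. φR_n = 0.75 × 645.33 = 484.0 kips.
Tension rupture (net): A_n = (15.125 − 3×1.3125)×0.75 = 8.3906 in² (U = 1.0, A_e = A_n). φR_n = 0.75 × 65 × 8.3906 = 409.0 kips.
Governing: min(362.3, 732.2, 510.5, 484.0, 409.0) = 362.3 kips → bolt shear.

362.3 kips (bolt shear governs)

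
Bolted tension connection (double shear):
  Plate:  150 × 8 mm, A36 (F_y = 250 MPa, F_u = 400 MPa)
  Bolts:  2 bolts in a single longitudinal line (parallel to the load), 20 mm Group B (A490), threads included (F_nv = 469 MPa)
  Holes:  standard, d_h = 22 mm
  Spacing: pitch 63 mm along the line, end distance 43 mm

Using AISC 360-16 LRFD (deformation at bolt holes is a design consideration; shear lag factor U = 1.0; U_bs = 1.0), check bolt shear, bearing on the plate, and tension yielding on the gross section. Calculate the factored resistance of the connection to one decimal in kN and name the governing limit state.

Bolt shear: A_b = π(20)²/4 = 314.16 mm². φR_n = 0.75 × 469 × 314.16 × 2 × 2 = 442.0 kN.
Bearing (8 mm plate, F_u = 400 MPa): end bolts L_c = 43 − 22/2 = 32, R_n = min(1.2×32×8×400, 2.4×20×8×400) = 122.88 kN/bolt; interior L_c = 63 − 22 = 41, R_n = 153.6 kN/bolt. φR_n = 0.75 × (1×122.88 + 1×153.6) = 207.4 kN.
Tension yield (gross): A_g = 150×8 = 1200 mm². φR_n = 0.90 × 250 × 1200 = 270.0 kN.
Governing: min(442.0, 207.4, 270.0) = 207.4 kN → bearing.

207.4 kN (bearing governs)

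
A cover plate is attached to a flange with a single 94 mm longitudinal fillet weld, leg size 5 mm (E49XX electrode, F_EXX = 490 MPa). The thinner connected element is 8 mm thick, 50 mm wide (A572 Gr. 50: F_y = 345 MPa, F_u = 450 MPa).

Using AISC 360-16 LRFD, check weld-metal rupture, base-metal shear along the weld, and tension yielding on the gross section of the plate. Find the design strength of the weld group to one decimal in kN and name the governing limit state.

Weld metal: throat = 0.707×5 = 3.535 mm, L = 94 mm. φR_n = 0.75 × 0.6 × 490 × 3.535 × 94 = 73.3 kN.
Base metal shear (8 mm plate): yield φR_n = 1.0×0.6×345×8×94 = 155.7 kN; rupture φR_n = 0.75×0.6×450×8×94 = 152.3 kN; take 152.3 kN (rupture).
Tension yield (gross): A_g = 50×8 = 400 mm². φR_n = 0.90 × 345 × 400 = 124.2 kN.
Governing: min(73.3, 152.3, 124.2) = 73.3 kN → weld metal.

73.3 kN (weld metal governs)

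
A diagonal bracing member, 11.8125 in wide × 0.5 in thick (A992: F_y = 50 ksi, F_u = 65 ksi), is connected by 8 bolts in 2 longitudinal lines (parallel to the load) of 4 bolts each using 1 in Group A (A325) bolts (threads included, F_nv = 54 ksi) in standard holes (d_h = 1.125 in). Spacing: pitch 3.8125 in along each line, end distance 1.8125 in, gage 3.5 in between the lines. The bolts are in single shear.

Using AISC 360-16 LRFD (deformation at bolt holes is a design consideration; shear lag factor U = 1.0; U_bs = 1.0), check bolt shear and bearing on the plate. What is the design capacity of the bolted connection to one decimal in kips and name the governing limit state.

Bolt shear: A_b = π(1)²/4 = 0.7854 in². φR_n = 0.75 × 54 × 0.7854 × 8 × 1 = 254.5 kips.
Bearing (0.5 in plate, F_u = 65 ksi): end bolts L_c = 1.8125 − 1.125/2 = 1.25, R_n = min(1.2×1.25×0.5×65, 2.4×1×0.5×65) = 48.75 kips/bolt; interior L_c = 3.8125 − 1.125 = 2.6875, R_n = 78 kips/bolt. φR_n = 0.75 × (2×48.75 + 6×78) = 424.1 kips.
Governing: min(254.5, 424.1) = 254.5 kips → bolt shear.

254.5 kips (bolt shear governs)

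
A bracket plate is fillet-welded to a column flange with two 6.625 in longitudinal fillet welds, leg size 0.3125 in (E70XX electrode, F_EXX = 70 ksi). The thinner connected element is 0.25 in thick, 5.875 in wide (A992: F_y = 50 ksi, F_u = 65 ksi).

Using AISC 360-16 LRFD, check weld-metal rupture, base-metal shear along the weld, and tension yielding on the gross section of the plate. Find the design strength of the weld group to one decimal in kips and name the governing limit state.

66.1 kips (gross-section yield governs)

Weld metal: throat = 0.707×0.3125 = 0.22094 in, L = 2×6.625 = 13.25 in. φR_n = 0.75 × 0.6 × 70 × 0.22094 × 13.25 = 92.2 kips.
Base metal shear (0.25 in plate): yield φR_n = 1.0×0.6×50×0.25×13.25 = 99.4 kips; rupture φR_n = 0.75×0.6×65×0.25×13.25 = 96.9 kips; take 96.9 kips (rupture).
Tension yield (gross): A_g = 5.875×0.25 = 1.4688 in². φR_n = 0.90 × 50 × 1.4688 = 66.1 kips.
Governing: min(92.2, 96.9, 66.1) = 66.1 kips → gross-section yield.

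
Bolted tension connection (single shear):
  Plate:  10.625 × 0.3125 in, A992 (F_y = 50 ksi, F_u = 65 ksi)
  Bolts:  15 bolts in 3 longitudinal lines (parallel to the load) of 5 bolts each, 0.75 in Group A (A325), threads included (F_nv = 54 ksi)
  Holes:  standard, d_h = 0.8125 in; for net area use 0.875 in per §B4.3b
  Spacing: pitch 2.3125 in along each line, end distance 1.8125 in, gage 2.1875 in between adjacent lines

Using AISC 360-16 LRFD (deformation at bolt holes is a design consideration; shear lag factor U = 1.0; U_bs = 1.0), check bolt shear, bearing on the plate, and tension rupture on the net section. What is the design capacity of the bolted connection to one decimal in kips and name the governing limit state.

Bolt shear: A_b = π(0.75)²/4 = 0.44179 in². φR_n = 0.75 × 54 × 0.44179 × 15 × 1 = 268.4 kips.
Bearing (0.3125 in plate, F_u = 65 ksi): end bolts L_c = 1.8125 − 0.8125/2 = 1.40625, R_n = min(1.2×1.40625×0.3125×65, 2.4×0.75×0.3125×65) = 34.277 kips/bolt; interior L_c = 2.3125 − 0.8125 = 1.5, R_n = 36.563 kips/bolt. φR_n = 0.75 × (3×34.277 + 12×36.563) = 406.2 kips.
Tension rupture (net): A_n = (10.625 − 3×0.875)×0.3125 = 2.5 in² (U = 1.0, A_e = A_n). φR_n = 0.75 × 65 × 2.5 = 121.9 kips.
Governing: min(268.4, 406.2, 121.9) = 121.9 kips → net-section rupture.

121.9 kips (net-section rupture governs)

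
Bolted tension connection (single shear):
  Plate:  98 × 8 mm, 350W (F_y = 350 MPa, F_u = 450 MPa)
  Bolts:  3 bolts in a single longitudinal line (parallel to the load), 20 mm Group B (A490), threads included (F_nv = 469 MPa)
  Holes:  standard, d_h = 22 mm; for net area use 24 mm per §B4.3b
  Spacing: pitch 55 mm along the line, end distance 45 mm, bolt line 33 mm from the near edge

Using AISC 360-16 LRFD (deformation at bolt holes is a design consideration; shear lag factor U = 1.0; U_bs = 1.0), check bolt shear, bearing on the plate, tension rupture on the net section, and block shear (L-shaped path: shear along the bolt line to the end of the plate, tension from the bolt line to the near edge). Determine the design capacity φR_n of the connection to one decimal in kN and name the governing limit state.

Bolt shear: A_b = π(20)²/4 = 314.16 mm². φR_n = 0.75 × 469 × 314.16 × 3 × 1 = 331.5 kN.
Bearing (8 mm plate, F_u = 450 MPa): end bolts L_c = 45 − 22/2 = 34, R_n = min(1.2×34×8×450, 2.4×20×8×450) = 146.88 kN/bolt; interior L_c = 55 − 22 = 33, R_n = 142.56 kN/bolt. φR_n = 0.75 × (1×146.88 + 2×142.56) = 324.0 kN.
Tension rupture (net): A_n = (98 − 1×24)×8 = 592 mm² (U = 1.0, A_e = A_n). φR_n = 0.75 × 450 × 592 = 199.8 kN.
Block shear: shear path 1×[45+2×55] = 1×155 mm, A_gv = 1240, A_nv = 1×(155 − 2.5×24)×8 = 760 mm²; tension to near edge: (33 − 0.5×24)×8 = 168 mm². R_n = min(0.6×450×760, 0.6×350×1240) + 1.0×450×168 = min(205.2, 260.4) + 75.6 = 280.8 kN. φR_n = 0.75 × 280.8 = 210.6 kN.
Governing: min(331.5, 324.0, 199.8, 210.6) = 199.8 kN → net-section rupture.

199.8 kN (net-section rupture governs)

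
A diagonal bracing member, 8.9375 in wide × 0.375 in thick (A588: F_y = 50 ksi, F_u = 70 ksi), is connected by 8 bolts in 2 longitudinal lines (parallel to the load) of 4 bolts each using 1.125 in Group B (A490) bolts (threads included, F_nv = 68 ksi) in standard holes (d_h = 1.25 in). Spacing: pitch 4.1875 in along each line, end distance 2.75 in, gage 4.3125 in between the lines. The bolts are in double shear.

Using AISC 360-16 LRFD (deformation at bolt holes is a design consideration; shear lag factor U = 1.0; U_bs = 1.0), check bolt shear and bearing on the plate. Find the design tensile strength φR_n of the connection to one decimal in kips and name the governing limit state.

419.3 kips (bearing governs)

Bolt shear: A_b = π(1.125)²/4 = 0.99402 in². φR_n = 0.75 × 68 × 0.99402 × 8 × 2 = 811.1 kips.
Bearing (0.375 in plate, F_u = 70 ksi): end bolts L_c = 2.75 − 1.25/2 = 2.125, R_n = min(1.2×2.125×0.375×70, 2.4×1.125×0.375×70) = 66.938 kips/bolt; interior L_c = 4.1875 − 1.25 = 2.9375, R_n = 70.875 kips/bolt. φR_n = 0.75 × (2×66.938 + 6×70.875) = 419.3 kips.
Governing: min(811.1, 419.3) = 419.3 kips → bearing.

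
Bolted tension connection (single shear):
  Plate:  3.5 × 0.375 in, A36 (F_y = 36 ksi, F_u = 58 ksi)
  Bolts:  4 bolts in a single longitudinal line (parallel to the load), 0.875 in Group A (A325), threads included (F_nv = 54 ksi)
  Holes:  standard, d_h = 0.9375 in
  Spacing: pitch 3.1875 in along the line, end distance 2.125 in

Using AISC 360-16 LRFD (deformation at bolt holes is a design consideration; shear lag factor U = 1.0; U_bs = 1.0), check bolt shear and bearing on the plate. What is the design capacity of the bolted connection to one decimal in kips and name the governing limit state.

Bolt shear: A_b = π(0.875)²/4 = 0.60132 in². φR_n = 0.75 × 54 × 0.60132 × 4 × 1 = 97.4 kips.
Bearing (0.375 in plate, F_u = 58 ksi): end bolts L_c = 2.125 − 0.9375/2 = 1.65625, R_n = min(1.2×1.65625×0.375×58, 2.4×0.875×0.375×58) = 43.228 kips/bolt; interior L_c = 3.1875 − 0.9375 = 2.25, R_n = 45.675 kips/bolt. φR_n = 0.75 × (1×43.228 + 3×45.675) = 135.2 kips.
Governing: min(97.4, 135.2) = 97.4 kips → bolt shear.

97.4 kips (bolt shear governs)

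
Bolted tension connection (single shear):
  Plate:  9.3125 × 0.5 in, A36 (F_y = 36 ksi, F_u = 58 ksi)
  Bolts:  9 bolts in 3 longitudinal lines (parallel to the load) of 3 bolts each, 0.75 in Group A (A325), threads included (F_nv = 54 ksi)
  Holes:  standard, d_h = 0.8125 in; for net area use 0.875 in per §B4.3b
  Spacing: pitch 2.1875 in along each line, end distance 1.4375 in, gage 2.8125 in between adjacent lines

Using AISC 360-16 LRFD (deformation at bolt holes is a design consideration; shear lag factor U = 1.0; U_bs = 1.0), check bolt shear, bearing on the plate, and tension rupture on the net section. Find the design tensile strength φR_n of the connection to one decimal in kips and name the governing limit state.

Bolt shear: A_b = π(0.75)²/4 = 0.44179 in². φR_n = 0.75 × 54 × 0.44179 × 9 × 1 = 161.0 kips.
Bearing (0.5 in plate, F_u = 58 ksi): end bolts L_c = 1.4375 − 0.8125/2 = 1.03125, R_n = min(1.2×1.03125×0.5×58, 2.4×0.75×0.5×58) = 35.888 kips/bolt; interior L_c = 2.1875 − 0.8125 = 1.375, R_n = 47.85 kips/bolt. φR_n = 0.75 × (3×35.888 + 6×47.85) = 296.1 kips.
Tension rupture (net): A_n = (9.3125 − 3×0.875)×0.5 = 3.3438 in² (U = 1.0, A_e = A_n). φR_n = 0.75 × 58 × 3.3438 = 145.5 kips.
Governing: min(161.0, 296.1, 145.5) = 145.5 kips → net-section rupture.

145.5 kips (net-section rupture governs)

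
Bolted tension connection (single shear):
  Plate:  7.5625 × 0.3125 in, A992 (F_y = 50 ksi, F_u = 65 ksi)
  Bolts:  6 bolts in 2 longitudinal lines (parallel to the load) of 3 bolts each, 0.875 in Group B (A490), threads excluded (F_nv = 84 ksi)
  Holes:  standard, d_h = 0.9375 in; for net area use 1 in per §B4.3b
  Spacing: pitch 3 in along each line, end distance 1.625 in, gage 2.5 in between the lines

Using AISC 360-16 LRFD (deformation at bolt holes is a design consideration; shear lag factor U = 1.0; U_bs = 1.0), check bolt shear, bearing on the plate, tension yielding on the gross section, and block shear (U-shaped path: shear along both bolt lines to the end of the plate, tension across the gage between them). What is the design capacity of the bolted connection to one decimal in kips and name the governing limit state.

Bolt shear: A_b = π(0.875)²/4 = 0.60132 in². φR_n = 0.75 × 84 × 0.60132 × 6 × 1 = 227.3 kips.
Bearing (0.3125 in plate, F_u = 65 ksi): end bolts L_c = 1.625 − 0.9375/2 = 1.15625, R_n = min(1.2×1.15625×0.3125×65, 2.4×0.875×0.3125×65) = 28.184 kips/bolt; interior L_c = 3 − 0.9375 = 2.0625, R_n = 42.656 kips/bolt. φR_n = 0.75 × (2×28.184 + 4×42.656) = 170.2 kips.
Tension yield (gross): A_g = 7.5625×0.3125 = 2.3633 in². φR_n = 0.90 × 50 × 2.3633 = 106.3 kips.
Block shear: shear path 2×[1.625+2×3] = 2×7.625 in, A_gv = 4.7656, A_nv = 2×(7.625 − 2.5×1)×0.3125 = 3.2031 in²; tension across gage: (2.5 − 1×1)×0.3125 = 0.46875 in². R_n = min(0.6×65×3.2031, 0.6×50×4.7656) + 1.0×65×0.46875 = min(124.92, 142.97) + 30.469 = 155.39 kips. φR_n = 0.75 × 155.39 = 116.5 kips.
Governing: min(227.3, 170.2, 106.3, 116.5) = 106.3 kips → gross-section yield.

106.3 kips (gross-section yield governs)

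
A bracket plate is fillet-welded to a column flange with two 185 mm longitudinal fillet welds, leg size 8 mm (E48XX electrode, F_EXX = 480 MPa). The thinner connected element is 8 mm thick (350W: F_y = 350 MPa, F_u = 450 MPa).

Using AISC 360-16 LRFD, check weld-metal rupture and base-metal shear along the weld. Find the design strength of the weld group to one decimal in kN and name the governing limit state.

452.0 kN (weld metal governs)

Weld metal: throat = 0.707×8 = 5.656 mm, L = 2×185 = 370 mm. φR_n = 0.75 × 0.6 × 480 × 5.656 × 370 = 452.0 kN.
Base metal shear (8 mm plate): yield φR_n = 1.0×0.6×350×8×370 = 621.6 kN; rupture φR_n = 0.75×0.6×450×8×370 = 599.4 kN; take 599.4 kN (rupture).
Governing: min(452.0, 599.4) = 452.0 kN → weld metal.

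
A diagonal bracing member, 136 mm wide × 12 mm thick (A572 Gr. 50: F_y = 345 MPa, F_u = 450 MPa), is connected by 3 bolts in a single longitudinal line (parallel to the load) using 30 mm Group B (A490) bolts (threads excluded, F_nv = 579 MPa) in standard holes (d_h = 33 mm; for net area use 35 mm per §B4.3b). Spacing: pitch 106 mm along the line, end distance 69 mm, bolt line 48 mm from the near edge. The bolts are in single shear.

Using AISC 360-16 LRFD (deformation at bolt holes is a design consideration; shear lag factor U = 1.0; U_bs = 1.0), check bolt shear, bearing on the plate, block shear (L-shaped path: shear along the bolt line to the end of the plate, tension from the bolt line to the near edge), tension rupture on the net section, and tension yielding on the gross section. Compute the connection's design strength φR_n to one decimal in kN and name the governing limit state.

409.1 kN (net-section rupture governs)

Bolt shear: A_b = π(30)²/4 = 706.86 mm². φR_n = 0.75 × 579 × 706.86 × 3 × 1 = 920.9 kN.
Bearing (12 mm plate, F_u = 450 MPa): end bolts L_c = 69 − 33/2 = 52.5, R_n = min(1.2×52.5×12×450, 2.4×30×12×450) = 340.2 kN/bolt; interior L_c = 106 − 33 = 73, R_n = 388.8 kN/bolt. φR_n = 0.75 × (1×340.2 + 2×388.8) = 838.4 kN.
Block shear: shear path 1×[69+2×106] = 1×281 mm, A_gv = 3372, A_nv = 1×(281 − 2.5×35)×12 = 2322 mm²; tension to near edge: (48 − 0.5×35)×12 = 366 mm². R_n = min(0.6×450×2322, 0.6×345×3372) + 1.0×450×366 = min(626.94, 698) + 164.7 = 791.64 kN. φR_n = 0.75 × 791.64 = 593.7 kN.
Tension rupture (net): A_n = (136 − 1×35)×12 = 1212 mm² (U = 1.0, A_e = A_n). φR_n = 0.75 × 450 × 1212 = 409.1 kN.
Tension yield (gross): A_g = 136×12 = 1632 mm². φR_n = 0.90 × 345 × 1632 = 506.7 kN.
Governing: min(920.9, 838.4, 593.7, 409.1, 506.7) = 409.1 kN → net-section rupture.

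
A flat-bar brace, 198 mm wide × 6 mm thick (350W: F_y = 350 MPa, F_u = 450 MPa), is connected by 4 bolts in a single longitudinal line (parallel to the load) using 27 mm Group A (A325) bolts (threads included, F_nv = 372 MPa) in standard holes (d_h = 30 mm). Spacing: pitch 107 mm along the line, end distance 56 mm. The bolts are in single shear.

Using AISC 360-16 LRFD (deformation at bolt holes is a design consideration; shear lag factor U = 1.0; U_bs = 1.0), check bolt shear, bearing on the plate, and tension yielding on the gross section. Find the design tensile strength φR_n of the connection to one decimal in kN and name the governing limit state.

374.2 kN (gross-section yield governs)

Bolt shear: A_b = π(27)²/4 = 572.56 mm². φR_n = 0.75 × 372 × 572.56 × 4 × 1 = 639.0 kN.
Bearing (6 mm plate, F_u = 450 MPa): end bolts L_c = 56 − 30/2 = 41, R_n = min(1.2×41×6×450, 2.4×27×6×450) = 132.84 kN/bolt; interior L_c = 107 − 30 = 77, R_n = 174.96 kN/bolt. φR_n = 0.75 × (1×132.84 + 3×174.96) = 493.3 kN.
Tension yield (gross): A_g = 198×6 = 1188 mm². φR_n = 0.90 × 350 × 1188 = 374.2 kN.
Governing: min(639.0, 493.3, 374.2) = 374.2 kN → gross-section yield.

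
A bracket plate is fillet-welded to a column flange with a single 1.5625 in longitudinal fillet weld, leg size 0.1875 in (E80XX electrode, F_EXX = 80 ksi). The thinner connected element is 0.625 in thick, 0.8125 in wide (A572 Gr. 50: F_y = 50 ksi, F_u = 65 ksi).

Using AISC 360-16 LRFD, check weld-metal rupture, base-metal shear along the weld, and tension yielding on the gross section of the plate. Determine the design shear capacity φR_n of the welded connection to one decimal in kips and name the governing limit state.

7.5 kips (weld metal governs)

Weld metal: throat = 0.707×0.1875 = 0.13256 in, L = 1.5625 in. φR_n = 0.75 × 0.6 × 80 × 0.13256 × 1.5625 = 7.5 kips.
Base metal shear (0.625 in plate): yield φR_n = 1.0×0.6×50×0.625×1.5625 = 29.3 kips; rupture φR_n = 0.75×0.6×65×0.625×1.5625 = 28.6 kips; take 28.6 kips (rupture).
Tension yield (gross): A_g = 0.8125×0.625 = 0.50781 in². φR_n = 0.90 × 50 × 0.50781 = 22.9 kips.
Governing: min(7.5, 28.6, 22.9) = 7.5 kips → weld metal.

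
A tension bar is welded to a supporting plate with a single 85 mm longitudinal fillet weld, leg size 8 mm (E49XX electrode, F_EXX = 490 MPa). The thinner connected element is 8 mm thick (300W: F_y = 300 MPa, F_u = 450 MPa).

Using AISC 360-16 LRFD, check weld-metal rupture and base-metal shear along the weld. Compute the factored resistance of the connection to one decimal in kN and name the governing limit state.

106.0 kN (weld metal governs)

Weld metal: throat = 0.707×8 = 5.656 mm, L = 85 mm. φR_n = 0.75 × 0.6 × 490 × 5.656 × 85 = 106.0 kN.
Base metal shear (8 mm plate): yield φR_n = 1.0×0.6×300×8×85 = 122.4 kN; rupture φR_n = 0.75×0.6×450×8×85 = 137.7 kN; take 122.4 kN (yield).
Governing: min(106.0, 122.4) = 106.0 kN → weld metal.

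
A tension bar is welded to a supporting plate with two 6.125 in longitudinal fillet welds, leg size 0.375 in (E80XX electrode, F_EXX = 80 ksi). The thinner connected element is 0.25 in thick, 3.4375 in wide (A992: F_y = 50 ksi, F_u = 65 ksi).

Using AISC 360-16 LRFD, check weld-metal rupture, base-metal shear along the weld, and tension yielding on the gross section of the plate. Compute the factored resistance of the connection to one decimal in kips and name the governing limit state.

38.7 kips (gross-section yield governs)

Weld metal: throat = 0.707×0.375 = 0.26513 in, L = 2×6.125 = 12.25 in. φR_n = 0.75 × 0.6 × 80 × 0.26513 × 12.25 = 116.9 kips.
Base metal shear (0.25 in plate): yield φR_n = 1.0×0.6×50×0.25×12.25 = 91.9 kips; rupture φR_n = 0.75×0.6×65×0.25×12.25 = 89.6 kips; take 89.6 kips (rupture).
Tension yield (gross): A_g = 3.4375×0.25 = 0.85938 in². φR_n = 0.90 × 50 × 0.85938 = 38.7 kips.
Governing: min(116.9, 89.6, 38.7) = 38.7 kips → gross-section yield.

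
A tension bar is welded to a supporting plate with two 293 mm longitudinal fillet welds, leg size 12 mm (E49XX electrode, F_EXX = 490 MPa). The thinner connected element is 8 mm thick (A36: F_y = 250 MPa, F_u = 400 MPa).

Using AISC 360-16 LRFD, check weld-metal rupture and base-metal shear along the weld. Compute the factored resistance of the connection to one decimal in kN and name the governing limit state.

Weld metal: throat = 0.707×12 = 8.484 mm, L = 2×293 = 586 mm. φR_n = 0.75 × 0.6 × 490 × 8.484 × 586 = 1096.2 kN.
Base metal shear (8 mm plate): yield φR_n = 1.0×0.6×250×8×586 = 703.2 kN; rupture φR_n = 0.75×0.6×400×8×586 = 843.8 kN; take 703.2 kN (yield).
Governing: min(1096.2, 703.2) = 703.2 kN → base-metal shear.

703.2 kN (base-metal shear governs)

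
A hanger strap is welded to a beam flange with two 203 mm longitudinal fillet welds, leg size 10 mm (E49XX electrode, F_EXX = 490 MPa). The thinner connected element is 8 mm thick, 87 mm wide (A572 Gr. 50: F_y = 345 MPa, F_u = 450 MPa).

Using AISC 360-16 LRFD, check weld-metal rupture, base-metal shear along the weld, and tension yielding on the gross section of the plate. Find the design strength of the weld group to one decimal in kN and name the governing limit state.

216.1 kN (gross-section yield governs)

Weld metal: throat = 0.707×10 = 7.07 mm, L = 2×203 = 406 mm. φR_n = 0.75 × 0.6 × 490 × 7.07 × 406 = 632.9 kN.
Base metal shear (8 mm plate): yield φR_n = 1.0×0.6×345×8×406 = 672.3 kN; rupture φR_n = 0.75×0.6×450×8×406 = 657.7 kN; take 657.7 kN (rupture).
Tension yield (gross): A_g = 87×8 = 696 mm². φR_n = 0.90 × 345 × 696 = 216.1 kN.
Governing: min(632.9, 657.7, 216.1) = 216.1 kN → gross-section yield.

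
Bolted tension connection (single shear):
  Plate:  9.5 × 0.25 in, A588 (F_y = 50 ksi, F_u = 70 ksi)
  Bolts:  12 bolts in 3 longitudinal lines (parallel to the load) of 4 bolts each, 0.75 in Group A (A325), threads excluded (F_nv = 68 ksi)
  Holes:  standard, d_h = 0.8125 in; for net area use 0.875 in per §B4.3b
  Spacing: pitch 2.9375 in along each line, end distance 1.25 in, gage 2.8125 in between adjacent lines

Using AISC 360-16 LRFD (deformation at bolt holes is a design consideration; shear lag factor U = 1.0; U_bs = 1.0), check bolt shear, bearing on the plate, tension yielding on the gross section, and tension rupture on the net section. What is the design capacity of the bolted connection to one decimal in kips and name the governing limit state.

Bolt shear: A_b = π(0.75)²/4 = 0.44179 in². φR_n = 0.75 × 68 × 0.44179 × 12 × 1 = 270.4 kips.
Bearing (0.25 in plate, F_u = 70 ksi): end bolts L_c = 1.25 − 0.8125/2 = 0.84375, R_n = min(1.2×0.84375×0.25×70, 2.4×0.75×0.25×70) = 17.719 kips/bolt; interior L_c = 2.9375 − 0.8125 = 2.125, R_n = 31.5 kips/bolt. φR_n = 0.75 × (3×17.719 + 9×31.5) = 252.5 kips.
Tension yield (gross): A_g = 9.5×0.25 = 2.375 in². φR_n = 0.90 × 50 × 2.375 = 106.9 kips.
Tension rupture (net): A_n = (9.5 − 3×0.875)×0.25 = 1.7188 in² (U = 1.0, A_e = A_n). φR_n = 0.75 × 70 × 1.7188 = 90.2 kips.
Governing: min(270.4, 252.5, 106.9, 90.2) = 90.2 kips → net-section rupture.

90.2 kips (net-section rupture governs)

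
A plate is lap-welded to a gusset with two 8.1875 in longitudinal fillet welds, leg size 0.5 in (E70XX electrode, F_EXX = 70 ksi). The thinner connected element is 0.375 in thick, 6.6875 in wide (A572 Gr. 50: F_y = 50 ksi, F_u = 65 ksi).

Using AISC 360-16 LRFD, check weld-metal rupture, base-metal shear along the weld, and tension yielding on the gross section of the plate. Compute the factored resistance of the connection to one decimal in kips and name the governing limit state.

112.9 kips (gross-section yield governs)

Weld metal: throat = 0.707×0.5 = 0.3535 in, L = 2×8.1875 = 16.375 in. φR_n = 0.75 × 0.6 × 70 × 0.3535 × 16.375 = 182.3 kips.
Base metal shear (0.375 in plate): yield φR_n = 1.0×0.6×50×0.375×16.375 = 184.2 kips; rupture φR_n = 0.75×0.6×65×0.375×16.375 = 179.6 kips; take 179.6 kips (rupture).
Tension yield (gross): A_g = 6.6875×0.375 = 2.5078 in². φR_n = 0.90 × 50 × 2.5078 = 112.9 kips.
Governing: min(182.3, 179.6, 112.9) = 112.9 kips → gross-section yield.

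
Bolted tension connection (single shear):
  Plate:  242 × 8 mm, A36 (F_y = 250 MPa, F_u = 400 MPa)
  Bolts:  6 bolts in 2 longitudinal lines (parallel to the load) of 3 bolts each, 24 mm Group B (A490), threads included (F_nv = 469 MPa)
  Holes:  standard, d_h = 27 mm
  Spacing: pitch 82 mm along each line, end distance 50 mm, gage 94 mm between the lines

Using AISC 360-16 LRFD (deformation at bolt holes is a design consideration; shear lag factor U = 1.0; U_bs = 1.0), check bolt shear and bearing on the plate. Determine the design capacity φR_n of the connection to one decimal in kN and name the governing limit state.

763.2 kN (bearing governs)

Bolt shear: A_b = π(24)²/4 = 452.39 mm². φR_n = 0.75 × 469 × 452.39 × 6 × 1 = 954.8 kN.
Bearing (8 mm plate, F_u = 400 MPa): end bolts L_c = 50 − 27/2 = 36.5, R_n = min(1.2×36.5×8×400, 2.4×24×8×400) = 140.16 kN/bolt; interior L_c = 82 − 27 = 55, R_n = 184.32 kN/bolt. φR_n = 0.75 × (2×140.16 + 4×184.32) = 763.2 kN.
Governing: min(954.8, 763.2) = 763.2 kN → bearing.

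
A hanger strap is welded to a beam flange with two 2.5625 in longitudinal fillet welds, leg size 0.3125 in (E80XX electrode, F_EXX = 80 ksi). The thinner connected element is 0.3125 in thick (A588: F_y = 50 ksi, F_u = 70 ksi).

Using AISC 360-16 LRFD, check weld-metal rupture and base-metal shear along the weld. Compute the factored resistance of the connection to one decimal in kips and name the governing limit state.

Weld metal: throat = 0.707×0.3125 = 0.22094 in, L = 2×2.5625 = 5.125 in. φR_n = 0.75 × 0.6 × 80 × 0.22094 × 5.125 = 40.8 kips.
Base metal shear (0.3125 in plate): yield φR_n = 1.0×0.6×50×0.3125×5.125 = 48.0 kips; rupture φR_n = 0.75×0.6×70×0.3125×5.125 = 50.4 kips; take 48.0 kips (yield).
Governing: min(40.8, 48.0) = 40.8 kips → weld metal.

40.8 kips (weld metal governs)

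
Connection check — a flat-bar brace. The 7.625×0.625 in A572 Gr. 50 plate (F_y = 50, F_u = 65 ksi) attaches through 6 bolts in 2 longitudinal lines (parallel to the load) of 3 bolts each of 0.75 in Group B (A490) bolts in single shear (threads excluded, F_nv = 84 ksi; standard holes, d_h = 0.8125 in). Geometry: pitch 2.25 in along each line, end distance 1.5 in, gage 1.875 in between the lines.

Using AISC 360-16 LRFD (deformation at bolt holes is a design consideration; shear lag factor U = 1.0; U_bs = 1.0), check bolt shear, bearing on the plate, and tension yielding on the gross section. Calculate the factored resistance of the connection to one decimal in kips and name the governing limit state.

Bolt shear: A_b = π(0.75)²/4 = 0.44179 in². φR_n = 0.75 × 84 × 0.44179 × 6 × 1 = 167.0 kips.
Bearing (0.625 in plate, F_u = 65 ksi): end bolts L_c = 1.5 − 0.8125/2 = 1.09375, R_n = min(1.2×1.09375×0.625×65, 2.4×0.75×0.625×65) = 53.32 kips/bolt; interior L_c = 2.25 − 0.8125 = 1.4375, R_n = 70.078 kips/bolt. φR_n = 0.75 × (2×53.32 + 4×70.078) = 290.2 kips.
Tension yield (gross): A_g = 7.625×0.625 = 4.7656 in². φR_n = 0.90 × 50 × 4.7656 = 214.5 kips.
Governing: min(167.0, 290.2, 214.5) = 167.0 kips → bolt shear.

167.0 kips (bolt shear governs)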